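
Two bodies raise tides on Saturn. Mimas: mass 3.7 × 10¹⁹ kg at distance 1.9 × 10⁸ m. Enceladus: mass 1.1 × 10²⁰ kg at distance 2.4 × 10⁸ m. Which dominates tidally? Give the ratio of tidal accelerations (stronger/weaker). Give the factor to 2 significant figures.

Compare M/d³ for the two perturbers:
Mimas: (3.7 × 10¹⁹) / (1.9 × 10⁸)³ = 5.394 × 10⁻⁶
Enceladus: (1.1 × 10²⁰) / (2.4 × 10⁸)³ = 7.957 × 10⁻⁶
Ratio (larger/smaller) = 1.5

Enceladus, by a factor of ≈ 1.5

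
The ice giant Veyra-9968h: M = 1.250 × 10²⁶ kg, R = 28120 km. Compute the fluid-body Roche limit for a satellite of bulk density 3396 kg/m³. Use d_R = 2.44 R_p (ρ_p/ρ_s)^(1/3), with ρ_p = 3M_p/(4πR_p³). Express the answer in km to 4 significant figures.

ρ_p = 3M_p/(4πR_p³) = 3 × (1.250 × 10²⁶) / (4π × (2.812 × 10⁷ m)³) = 1342 kg/m³
d_R = 2.44 × 28120 km × (1342/3396)^(1/3)
    = 50350 km

50350 km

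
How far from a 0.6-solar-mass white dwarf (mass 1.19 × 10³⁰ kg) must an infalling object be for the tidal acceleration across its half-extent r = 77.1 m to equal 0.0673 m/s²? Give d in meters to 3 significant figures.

5.67 × 10⁷ m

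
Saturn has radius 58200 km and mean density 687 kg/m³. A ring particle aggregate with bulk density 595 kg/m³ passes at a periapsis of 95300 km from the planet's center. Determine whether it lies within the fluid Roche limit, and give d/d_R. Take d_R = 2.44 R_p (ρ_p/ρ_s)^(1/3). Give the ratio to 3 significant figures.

inside; d/d_R ≈ 0.640

d_R = 2.44 × (58200 km) × (687/595)^(1/3) = 1.490 × 10⁵ km
d/d_R = (95300) / (1.490 × 10⁵) = 0.640
Since d/d_R < 1, the body is inside the Roche limit.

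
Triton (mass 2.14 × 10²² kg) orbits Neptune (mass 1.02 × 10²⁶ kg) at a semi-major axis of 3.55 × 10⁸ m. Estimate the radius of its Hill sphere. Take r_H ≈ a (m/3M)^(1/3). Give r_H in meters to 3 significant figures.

1.46 × 10⁷ m

r_H ≈ a (m/3M)^(1/3)
    = (3.55 × 10⁸) × (2.14 × 10²² / (3 × 1.02 × 10²⁶))^(1/3)
    = 1.46 × 10⁷ m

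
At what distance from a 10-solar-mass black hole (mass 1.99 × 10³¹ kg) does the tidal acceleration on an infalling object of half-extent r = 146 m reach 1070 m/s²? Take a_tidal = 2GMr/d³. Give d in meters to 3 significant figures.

2GMr/d³ = a_tidal  ⇒  d = (2GMr / a_tidal)^(1/3)
d = (2 × 6.674×10⁻¹¹ × (1.99 × 10³¹) × (146) / (1070))^(1/3)
  = 7.13 × 10⁶ m

7.13 × 10⁶ m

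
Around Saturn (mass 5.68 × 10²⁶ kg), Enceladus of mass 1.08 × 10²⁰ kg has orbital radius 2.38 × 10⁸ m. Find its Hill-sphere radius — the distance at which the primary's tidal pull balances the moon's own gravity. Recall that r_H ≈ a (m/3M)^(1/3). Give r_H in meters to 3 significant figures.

9.49 × 10⁵ m

r_H ≈ a (m/3M)^(1/3)
    = (2.38 × 10⁸) × (1.08 × 10²⁰ / (3 × 5.68 × 10²⁶))^(1/3)
    = 9.49 × 10⁵ m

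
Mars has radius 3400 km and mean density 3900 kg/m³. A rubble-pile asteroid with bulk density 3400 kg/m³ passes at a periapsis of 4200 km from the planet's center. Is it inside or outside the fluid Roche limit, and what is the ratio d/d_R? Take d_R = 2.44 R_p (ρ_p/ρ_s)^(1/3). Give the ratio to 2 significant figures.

inside; d/d_R ≈ 0.48

d_R = 2.44 × (3400 km) × (3900/3400)^(1/3) = 8684 km
d/d_R = (4200) / (8684) = 0.48
Since d/d_R < 1, the body is inside the Roche limit.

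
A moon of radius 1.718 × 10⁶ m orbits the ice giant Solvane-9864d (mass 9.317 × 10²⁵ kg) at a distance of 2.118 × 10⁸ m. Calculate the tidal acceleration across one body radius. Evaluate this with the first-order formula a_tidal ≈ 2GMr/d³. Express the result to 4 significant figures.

2.249 × 10⁻³ m/s²

a_tidal = 2GMr/d³
        = 2 × (6.674 × 10⁻¹¹) × (9.317 × 10²⁵) × (1.718 × 10⁶) / (2.118 × 10⁸)³
        = 2.249 × 10⁻³ m/s²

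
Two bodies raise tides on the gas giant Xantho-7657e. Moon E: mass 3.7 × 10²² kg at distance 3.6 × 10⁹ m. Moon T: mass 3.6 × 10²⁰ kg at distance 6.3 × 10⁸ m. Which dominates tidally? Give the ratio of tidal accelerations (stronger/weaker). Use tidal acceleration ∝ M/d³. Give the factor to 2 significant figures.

Moon T, by a factor of ≈ 1.8

Tidal stretch scales as M/d³; compute that for each body.
Moon E: (3.7 × 10²²) / (3.6 × 10⁹)³ = 7.930 × 10⁻⁷
Moon T: (3.6 × 10²⁰) / (6.3 × 10⁸)³ = 1.440 × 10⁻⁶
Ratio (larger/smaller) = 1.8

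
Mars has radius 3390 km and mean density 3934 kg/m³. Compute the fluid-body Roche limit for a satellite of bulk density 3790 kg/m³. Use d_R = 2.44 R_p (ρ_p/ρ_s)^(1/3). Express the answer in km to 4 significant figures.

8375 km

d_R = 2.44 × 3390 km × (3934/3790)^(1/3)
    = 8375 km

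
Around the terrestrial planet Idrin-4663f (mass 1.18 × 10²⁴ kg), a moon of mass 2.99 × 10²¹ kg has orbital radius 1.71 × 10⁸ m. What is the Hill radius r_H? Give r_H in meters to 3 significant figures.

1.62 × 10⁷ m

r_H ≈ a (m/3M)^(1/3)
    = (1.71 × 10⁸) × (2.99 × 10²¹ / (3 × 1.18 × 10²⁴))^(1/3)
    = 1.62 × 10⁷ m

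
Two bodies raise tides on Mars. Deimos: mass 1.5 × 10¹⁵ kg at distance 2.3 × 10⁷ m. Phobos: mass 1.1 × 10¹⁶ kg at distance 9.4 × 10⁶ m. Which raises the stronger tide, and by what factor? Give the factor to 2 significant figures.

Tidal acceleration ∝ M/d³, so compare M/d³ for each.
Deimos: (1.5 × 10¹⁵) / (2.3 × 10⁷)³ = 1.233 × 10⁻⁷
Phobos: (1.1 × 10¹⁶) / (9.4 × 10⁶)³ = 1.324 × 10⁻⁵
Ratio (larger/smaller) = 110

Phobos, by a factor of ≈ 110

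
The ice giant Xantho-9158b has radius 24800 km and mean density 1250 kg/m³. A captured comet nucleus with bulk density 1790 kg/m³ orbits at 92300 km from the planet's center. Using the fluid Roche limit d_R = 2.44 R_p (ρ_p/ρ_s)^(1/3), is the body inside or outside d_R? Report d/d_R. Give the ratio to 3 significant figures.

d_R = 2.44 × (24800 km) × (1250/1790)^(1/3) = 53690 km
d/d_R = (92300) / (53690) = 1.72
Since d/d_R > 1, the body is outside the Roche limit.

outside; d/d_R ≈ 1.72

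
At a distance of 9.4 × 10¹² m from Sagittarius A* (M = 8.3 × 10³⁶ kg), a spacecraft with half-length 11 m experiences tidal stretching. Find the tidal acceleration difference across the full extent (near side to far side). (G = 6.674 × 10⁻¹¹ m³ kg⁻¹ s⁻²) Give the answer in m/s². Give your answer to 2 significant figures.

a_tidal = 4GMr/d³
        = 4 × (6.674 × 10⁻¹¹) × (8.3 × 10³⁶) × (11) / (9.4 × 10¹²)³
        = 2.9 × 10⁻¹¹ m/s²

2.9 × 10⁻¹¹ m/s²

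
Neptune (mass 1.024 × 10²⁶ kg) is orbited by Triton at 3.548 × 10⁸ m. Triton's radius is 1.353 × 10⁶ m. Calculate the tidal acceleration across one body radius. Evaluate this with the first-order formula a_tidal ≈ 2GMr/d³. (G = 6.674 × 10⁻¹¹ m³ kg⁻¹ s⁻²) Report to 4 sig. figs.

4.141 × 10⁻⁴ m/s²

Δa = 2GMr/d³
   = 2 × (6.674 × 10⁻¹¹) × (1.024 × 10²⁶) × (1.353 × 10⁶) / (3.548 × 10⁸)³
   = 4.141 × 10⁻⁴ m/s²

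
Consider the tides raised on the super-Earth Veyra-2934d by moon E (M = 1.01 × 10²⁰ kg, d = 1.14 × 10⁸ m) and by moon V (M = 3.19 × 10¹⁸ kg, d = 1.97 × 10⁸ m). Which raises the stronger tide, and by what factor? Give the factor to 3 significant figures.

Moon E, by a factor of ≈ 163

The tide-raising term goes as M/d³ (the gradient of a 1/d² field).
Moon E: (1.01 × 10²⁰) / (1.14 × 10⁸)³ = 6.817 × 10⁻⁵
Moon V: (3.19 × 10¹⁸) / (1.97 × 10⁸)³ = 4.172 × 10⁻⁷
Ratio (larger/smaller) = 163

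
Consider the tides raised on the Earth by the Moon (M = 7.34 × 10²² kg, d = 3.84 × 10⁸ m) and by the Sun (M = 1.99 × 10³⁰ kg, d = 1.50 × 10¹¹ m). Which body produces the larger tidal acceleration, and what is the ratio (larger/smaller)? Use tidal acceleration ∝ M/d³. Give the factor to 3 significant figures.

The Moon, by a factor of ≈ 2.20

The tide-raising term goes as M/d³ (the gradient of a 1/d² field).
The Moon: (7.34 × 10²²) / (3.84 × 10⁸)³ = 1.296 × 10⁻³
The Sun: (1.99 × 10³⁰) / (1.50 × 10¹¹)³ = 5.896 × 10⁻⁴
Ratio (larger/smaller) = 2.20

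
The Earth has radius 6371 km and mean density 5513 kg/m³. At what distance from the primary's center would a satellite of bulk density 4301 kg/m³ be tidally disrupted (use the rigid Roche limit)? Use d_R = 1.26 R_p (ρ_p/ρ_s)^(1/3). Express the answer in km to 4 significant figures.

d_R = 1.26 × 6371 km × (5513/4301)^(1/3)
    = 8720 km

8720 km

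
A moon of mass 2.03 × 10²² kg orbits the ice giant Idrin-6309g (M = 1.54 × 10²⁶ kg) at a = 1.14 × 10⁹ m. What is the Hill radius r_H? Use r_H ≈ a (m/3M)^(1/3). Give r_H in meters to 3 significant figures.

r_H ≈ a (m/3M)^(1/3)
    = (1.14 × 10⁹) × (2.03 × 10²² / (3 × 1.54 × 10²⁶))^(1/3)
    = 4.02 × 10⁷ m

4.02 × 10⁷ m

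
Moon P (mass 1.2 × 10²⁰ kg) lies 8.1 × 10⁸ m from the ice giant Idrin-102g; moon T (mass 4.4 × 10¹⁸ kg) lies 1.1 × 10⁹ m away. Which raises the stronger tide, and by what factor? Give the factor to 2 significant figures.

Moon P, by a factor of ≈ 68

Tidal stretch scales as M/d³; compute that for each body.
Moon P: (1.2 × 10²⁰) / (8.1 × 10⁸)³ = 2.258 × 10⁻⁷
Moon T: (4.4 × 10¹⁸) / (1.1 × 10⁹)³ = 3.306 × 10⁻⁹
Ratio (larger/smaller) = 68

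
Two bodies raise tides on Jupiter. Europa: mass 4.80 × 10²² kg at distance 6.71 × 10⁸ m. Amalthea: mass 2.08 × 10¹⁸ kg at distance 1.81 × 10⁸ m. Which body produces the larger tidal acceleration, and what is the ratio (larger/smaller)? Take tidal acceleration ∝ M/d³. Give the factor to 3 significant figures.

Europa, by a factor of ≈ 453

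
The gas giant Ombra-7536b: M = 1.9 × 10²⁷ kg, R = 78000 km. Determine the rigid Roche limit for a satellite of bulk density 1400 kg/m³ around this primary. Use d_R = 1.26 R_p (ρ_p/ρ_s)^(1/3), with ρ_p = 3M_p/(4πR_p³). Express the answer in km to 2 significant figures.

87000 km

ρ_p = 3M_p/(4πR_p³) = 3 × (1.9 × 10²⁷) / (4π × (7.8 × 10⁷ m)³) = 960 kg/m³
d_R = 1.26 × 78000 km × (960/1400)^(1/3)
    = 87000 km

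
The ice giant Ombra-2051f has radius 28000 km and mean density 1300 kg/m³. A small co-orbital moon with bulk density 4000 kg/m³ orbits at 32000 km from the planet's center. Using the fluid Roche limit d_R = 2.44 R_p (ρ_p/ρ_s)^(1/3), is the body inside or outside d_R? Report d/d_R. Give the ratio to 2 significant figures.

d_R = 2.44 × (28000 km) × (1300/4000)^(1/3) = 46970 km
d/d_R = (32000) / (46970) = 0.68
Since d/d_R < 1, the body is inside the Roche limit.

inside; d/d_R ≈ 0.68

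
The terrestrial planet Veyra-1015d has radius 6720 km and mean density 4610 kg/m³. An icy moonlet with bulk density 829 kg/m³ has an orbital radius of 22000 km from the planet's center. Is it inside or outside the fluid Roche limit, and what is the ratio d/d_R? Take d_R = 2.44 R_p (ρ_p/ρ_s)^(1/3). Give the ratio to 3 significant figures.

inside; d/d_R ≈ 0.757

d_R = 2.44 × (6720 km) × (4610/829)^(1/3) = 29050 km
d/d_R = (22000) / (29050) = 0.757
Since d/d_R < 1, the body is inside the Roche limit.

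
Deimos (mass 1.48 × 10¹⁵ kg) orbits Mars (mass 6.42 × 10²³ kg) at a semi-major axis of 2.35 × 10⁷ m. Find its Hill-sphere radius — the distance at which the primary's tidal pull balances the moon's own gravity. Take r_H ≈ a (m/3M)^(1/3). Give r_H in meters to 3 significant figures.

r_H ≈ a (m/3M)^(1/3)
    = (2.35 × 10⁷) × (1.48 × 10¹⁵ / (3 × 6.42 × 10²³))^(1/3)
    = 2.15 × 10⁴ m

2.15 × 10⁴ m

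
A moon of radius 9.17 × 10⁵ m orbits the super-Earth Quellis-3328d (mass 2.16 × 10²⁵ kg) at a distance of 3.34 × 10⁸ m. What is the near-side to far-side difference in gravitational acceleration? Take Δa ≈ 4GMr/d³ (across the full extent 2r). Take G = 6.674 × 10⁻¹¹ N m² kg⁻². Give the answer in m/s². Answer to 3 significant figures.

1.42 × 10⁻⁴ m/s²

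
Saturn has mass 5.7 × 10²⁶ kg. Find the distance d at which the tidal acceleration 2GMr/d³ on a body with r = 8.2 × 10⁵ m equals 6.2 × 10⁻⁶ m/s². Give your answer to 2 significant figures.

2.2 × 10⁹ m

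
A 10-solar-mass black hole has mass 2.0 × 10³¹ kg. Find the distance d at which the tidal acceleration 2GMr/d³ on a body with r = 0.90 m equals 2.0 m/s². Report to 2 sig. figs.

1.1 × 10⁷ m

2GMr/d³ = a_tidal  ⇒  d = (2GMr / a_tidal)^(1/3)
d = (2 × 6.674×10⁻¹¹ × (2.0 × 10³¹) × (0.90) / (2.0))^(1/3)
  = 1.1 × 10⁷ m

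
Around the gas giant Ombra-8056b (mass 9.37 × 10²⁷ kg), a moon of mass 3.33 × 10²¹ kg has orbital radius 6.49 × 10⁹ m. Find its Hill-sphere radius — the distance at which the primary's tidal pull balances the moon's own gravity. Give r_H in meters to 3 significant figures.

r_H ≈ a (m/3M)^(1/3)
    = (6.49 × 10⁹) × (3.33 × 10²¹ / (3 × 9.37 × 10²⁷))^(1/3)
    = 3.19 × 10⁷ m

3.19 × 10⁷ m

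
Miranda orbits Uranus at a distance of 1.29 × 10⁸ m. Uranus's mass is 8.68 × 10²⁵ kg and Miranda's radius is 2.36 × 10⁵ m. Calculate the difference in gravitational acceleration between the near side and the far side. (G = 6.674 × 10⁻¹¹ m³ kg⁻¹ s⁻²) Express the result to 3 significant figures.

2.55 × 10⁻³ m/s²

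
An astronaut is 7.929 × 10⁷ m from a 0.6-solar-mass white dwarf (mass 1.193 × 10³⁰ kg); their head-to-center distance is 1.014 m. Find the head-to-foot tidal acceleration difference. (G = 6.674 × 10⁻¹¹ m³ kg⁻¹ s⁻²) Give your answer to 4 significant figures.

6.478 × 10⁻⁴ m/s²

Δa = 4GMr/d³
   = 4 × (6.674 × 10⁻¹¹) × (1.193 × 10³⁰) × (1.014) / (7.929 × 10⁷)³
   = 6.478 × 10⁻⁴ m/s²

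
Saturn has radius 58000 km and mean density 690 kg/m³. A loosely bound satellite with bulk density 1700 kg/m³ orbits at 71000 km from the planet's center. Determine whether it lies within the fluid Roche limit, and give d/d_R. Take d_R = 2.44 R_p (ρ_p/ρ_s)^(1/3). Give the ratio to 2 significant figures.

d_R = 2.44 × (58000 km) × (690/1700)^(1/3) = 1.048 × 10⁵ km
d/d_R = (71000) / (1.048 × 10⁵) = 0.68
Since d/d_R < 1, the body is inside the Roche limit.

inside; d/d_R ≈ 0.68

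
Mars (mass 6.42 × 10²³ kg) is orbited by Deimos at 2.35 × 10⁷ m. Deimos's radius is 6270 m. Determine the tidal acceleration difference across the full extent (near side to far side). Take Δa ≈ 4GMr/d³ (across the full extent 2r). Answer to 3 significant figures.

a_tidal = 4GMr/d³
        = 4 × (6.674 × 10⁻¹¹) × (6.42 × 10²³) × (6270) / (2.35 × 10⁷)³
        = 8.28 × 10⁻⁵ m/s²

8.28 × 10⁻⁵ m/s²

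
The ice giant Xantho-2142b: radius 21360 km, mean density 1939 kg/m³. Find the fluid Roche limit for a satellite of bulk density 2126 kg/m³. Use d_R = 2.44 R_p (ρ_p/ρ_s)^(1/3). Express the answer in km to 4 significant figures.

d_R = 2.44 × 21360 km × (1939/2126)^(1/3)
    = 50540 km

50540 km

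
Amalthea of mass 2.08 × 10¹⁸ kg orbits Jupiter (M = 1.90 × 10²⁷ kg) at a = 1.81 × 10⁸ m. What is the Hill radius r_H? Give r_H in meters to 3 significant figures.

1.29 × 10⁵ m

r_H ≈ a (m/3M)^(1/3)
    = (1.81 × 10⁸) × (2.08 × 10¹⁸ / (3 × 1.90 × 10²⁷))^(1/3)
    = 1.29 × 10⁵ m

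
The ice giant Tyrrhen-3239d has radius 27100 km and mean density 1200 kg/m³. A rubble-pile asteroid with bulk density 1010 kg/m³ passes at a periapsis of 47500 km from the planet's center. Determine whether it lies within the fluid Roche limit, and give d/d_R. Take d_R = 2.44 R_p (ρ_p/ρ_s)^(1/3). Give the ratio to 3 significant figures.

d_R = 2.44 × (27100 km) × (1200/1010)^(1/3) = 70030 km
d/d_R = (47500) / (70030) = 0.678
Since d/d_R < 1, the body is inside the Roche limit.

inside; d/d_R ≈ 0.678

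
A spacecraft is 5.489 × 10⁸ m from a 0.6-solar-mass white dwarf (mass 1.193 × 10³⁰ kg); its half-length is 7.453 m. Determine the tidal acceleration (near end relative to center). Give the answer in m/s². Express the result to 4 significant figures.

7.176 × 10⁻⁶ m/s²

The tidal stretch is the gradient of GM/d² times the body's extent r, hence the 1/d³ dependence.
Δa = 2GMr/d³
   = 2 × (6.674 × 10⁻¹¹) × (1.193 × 10³⁰) × (7.453) / (5.489 × 10⁸)³
   = 7.176 × 10⁻⁶ m/s²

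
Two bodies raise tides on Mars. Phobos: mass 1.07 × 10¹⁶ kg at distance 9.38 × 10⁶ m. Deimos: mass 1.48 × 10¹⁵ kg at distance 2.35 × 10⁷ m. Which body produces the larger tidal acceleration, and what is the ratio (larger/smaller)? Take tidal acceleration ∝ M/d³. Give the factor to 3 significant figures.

Phobos, by a factor of ≈ 114

Compare M/d³ for the two perturbers:
Phobos: (1.07 × 10¹⁶) / (9.38 × 10⁶)³ = 1.297 × 10⁻⁵
Deimos: (1.48 × 10¹⁵) / (2.35 × 10⁷)³ = 1.140 × 10⁻⁷
Ratio (larger/smaller) = 114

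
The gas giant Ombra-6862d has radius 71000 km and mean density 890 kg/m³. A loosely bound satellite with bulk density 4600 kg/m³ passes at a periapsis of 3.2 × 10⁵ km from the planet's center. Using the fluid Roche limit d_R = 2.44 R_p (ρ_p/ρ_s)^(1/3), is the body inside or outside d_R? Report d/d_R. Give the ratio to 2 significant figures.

outside; d/d_R ≈ 3.2

d_R = 2.44 × (71000 km) × (890/4600)^(1/3) = 1.002 × 10⁵ km
d/d_R = (3.2 × 10⁵) / (1.002 × 10⁵) = 3.2
Since d/d_R > 1, the body is outside the Roche limit.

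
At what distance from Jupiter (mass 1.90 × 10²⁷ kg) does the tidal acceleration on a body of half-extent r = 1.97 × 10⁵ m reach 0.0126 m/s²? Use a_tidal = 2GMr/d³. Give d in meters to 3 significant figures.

1.58 × 10⁸ m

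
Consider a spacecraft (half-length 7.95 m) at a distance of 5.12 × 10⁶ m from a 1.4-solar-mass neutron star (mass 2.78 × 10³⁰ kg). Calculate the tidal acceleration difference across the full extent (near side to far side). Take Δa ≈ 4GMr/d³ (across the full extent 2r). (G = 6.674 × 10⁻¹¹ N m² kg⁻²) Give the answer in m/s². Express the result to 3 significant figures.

4.40 × 10¹ m/s²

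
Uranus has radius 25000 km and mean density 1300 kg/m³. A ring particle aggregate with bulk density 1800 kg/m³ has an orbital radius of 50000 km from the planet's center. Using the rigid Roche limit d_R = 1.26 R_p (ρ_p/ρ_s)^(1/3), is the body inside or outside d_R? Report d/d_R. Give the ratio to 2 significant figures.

d_R = 1.26 × (25000 km) × (1300/1800)^(1/3) = 28260 km
d/d_R = (50000) / (28260) = 1.8
Since d/d_R > 1, the body is outside the Roche limit.

outside; d/d_R ≈ 1.8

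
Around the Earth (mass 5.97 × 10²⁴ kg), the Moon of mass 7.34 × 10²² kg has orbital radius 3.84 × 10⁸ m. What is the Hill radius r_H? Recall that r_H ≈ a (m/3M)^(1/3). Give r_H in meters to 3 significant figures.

6.15 × 10⁷ m

r_H ≈ a (m/3M)^(1/3)
    = (3.84 × 10⁸) × (7.34 × 10²² / (3 × 5.97 × 10²⁴))^(1/3)
    = 6.15 × 10⁷ m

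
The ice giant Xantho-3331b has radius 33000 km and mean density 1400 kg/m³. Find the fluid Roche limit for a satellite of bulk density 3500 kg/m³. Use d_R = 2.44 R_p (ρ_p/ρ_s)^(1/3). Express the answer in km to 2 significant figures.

d_R = 2.44 × 33000 km × (1400/3500)^(1/3)
    = 59000 km

59000 km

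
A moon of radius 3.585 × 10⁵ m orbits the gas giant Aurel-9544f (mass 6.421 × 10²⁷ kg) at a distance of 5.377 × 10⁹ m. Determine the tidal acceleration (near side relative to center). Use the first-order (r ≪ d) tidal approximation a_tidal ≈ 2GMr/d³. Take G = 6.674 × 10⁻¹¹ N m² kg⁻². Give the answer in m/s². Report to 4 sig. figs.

1.976 × 10⁻⁶ m/s²

a_tidal = 2GMr/d³
        = 2 × (6.674 × 10⁻¹¹) × (6.421 × 10²⁷) × (3.585 × 10⁵) / (5.377 × 10⁹)³
        = 1.976 × 10⁻⁶ m/s²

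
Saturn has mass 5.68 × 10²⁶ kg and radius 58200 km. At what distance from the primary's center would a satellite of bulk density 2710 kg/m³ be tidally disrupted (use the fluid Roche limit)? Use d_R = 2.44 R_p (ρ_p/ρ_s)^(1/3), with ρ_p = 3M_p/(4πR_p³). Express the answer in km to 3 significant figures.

ρ_p = 3M_p/(4πR_p³) = 3 × (5.68 × 10²⁶) / (4π × (5.82 × 10⁷ m)³) = 688 kg/m³
d_R = 2.44 × 58200 km × (688/2710)^(1/3)
    = 89900 km

89900 km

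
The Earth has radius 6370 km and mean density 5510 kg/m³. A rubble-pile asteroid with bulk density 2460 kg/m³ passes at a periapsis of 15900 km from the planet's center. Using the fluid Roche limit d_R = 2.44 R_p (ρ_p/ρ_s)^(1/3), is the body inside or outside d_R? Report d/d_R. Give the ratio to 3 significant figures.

inside; d/d_R ≈ 0.782

d_R = 2.44 × (6370 km) × (5510/2460)^(1/3) = 20340 km
d/d_R = (15900) / (20340) = 0.782
Since d/d_R < 1, the body is inside the Roche limit.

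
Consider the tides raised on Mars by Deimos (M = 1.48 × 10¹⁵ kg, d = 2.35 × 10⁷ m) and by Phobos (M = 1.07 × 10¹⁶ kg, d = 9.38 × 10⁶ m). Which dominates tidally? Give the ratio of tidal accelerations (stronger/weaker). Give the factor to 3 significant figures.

Phobos, by a factor of ≈ 114

Tidal stretch scales as M/d³; compute that for each body.
Deimos: (1.48 × 10¹⁵) / (2.35 × 10⁷)³ = 1.140 × 10⁻⁷
Phobos: (1.07 × 10¹⁶) / (9.38 × 10⁶)³ = 1.297 × 10⁻⁵
Ratio (larger/smaller) = 114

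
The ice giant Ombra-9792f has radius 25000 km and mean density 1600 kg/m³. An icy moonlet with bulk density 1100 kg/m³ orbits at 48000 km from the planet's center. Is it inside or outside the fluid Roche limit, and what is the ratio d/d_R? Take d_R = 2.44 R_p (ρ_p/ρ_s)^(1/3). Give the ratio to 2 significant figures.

d_R = 2.44 × (25000 km) × (1600/1100)^(1/3) = 69110 km
d/d_R = (48000) / (69110) = 0.69
Since d/d_R < 1, the body is inside the Roche limit.

inside; d/d_R ≈ 0.69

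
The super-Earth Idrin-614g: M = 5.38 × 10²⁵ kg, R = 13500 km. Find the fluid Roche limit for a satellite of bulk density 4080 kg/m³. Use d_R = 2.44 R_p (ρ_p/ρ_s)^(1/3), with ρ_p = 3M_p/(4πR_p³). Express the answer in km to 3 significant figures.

ρ_p = 3M_p/(4πR_p³) = 3 × (5.38 × 10²⁵) / (4π × (1.35 × 10⁷ m)³) = 5220 kg/m³
d_R = 2.44 × 13500 km × (5220/4080)^(1/3)
    = 35800 km

35800 km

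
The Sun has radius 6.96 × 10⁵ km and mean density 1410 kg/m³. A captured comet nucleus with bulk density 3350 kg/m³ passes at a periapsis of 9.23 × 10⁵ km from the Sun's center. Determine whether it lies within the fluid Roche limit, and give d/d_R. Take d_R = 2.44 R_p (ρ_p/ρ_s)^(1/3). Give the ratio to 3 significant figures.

inside; d/d_R ≈ 0.725

d_R = 2.44 × (6.96 × 10⁵ km) × (1410/3350)^(1/3) = 1.273 × 10⁶ km
d/d_R = (9.23 × 10⁵) / (1.273 × 10⁶) = 0.725
Since d/d_R < 1, the body is inside the Roche limit.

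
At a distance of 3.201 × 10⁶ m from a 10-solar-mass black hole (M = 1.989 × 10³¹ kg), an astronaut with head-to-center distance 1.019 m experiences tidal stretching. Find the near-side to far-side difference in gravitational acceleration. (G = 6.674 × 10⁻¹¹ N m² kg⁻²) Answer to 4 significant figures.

1.650 × 10² m/s²

a_tidal = 4GMr/d³
        = 4 × (6.674 × 10⁻¹¹) × (1.989 × 10³¹) × (1.019) / (3.201 × 10⁶)³
        = 1.650 × 10² m/s²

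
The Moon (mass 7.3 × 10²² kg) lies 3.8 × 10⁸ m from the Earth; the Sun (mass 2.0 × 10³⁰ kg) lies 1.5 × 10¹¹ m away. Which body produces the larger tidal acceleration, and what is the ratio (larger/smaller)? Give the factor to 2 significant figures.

The Moon, by a factor of ≈ 2.2

Tidal acceleration ∝ M/d³, so compare M/d³ for each.
The Moon: (7.3 × 10²²) / (3.8 × 10⁸)³ = 1.330 × 10⁻³
The Sun: (2.0 × 10³⁰) / (1.5 × 10¹¹)³ = 5.926 × 10⁻⁴
Ratio (larger/smaller) = 2.2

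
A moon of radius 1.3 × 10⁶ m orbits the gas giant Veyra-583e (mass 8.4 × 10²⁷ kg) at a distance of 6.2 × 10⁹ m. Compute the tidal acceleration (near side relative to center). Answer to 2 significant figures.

6.1 × 10⁻⁶ m/s²

The tidal stretch is the gradient of GM/d² times the body's extent r, hence the 1/d³ dependence.
Δa = 2GMr/d³
   = 2 × (6.674 × 10⁻¹¹) × (8.4 × 10²⁷) × (1.3 × 10⁶) / (6.2 × 10⁹)³
   = 6.1 × 10⁻⁶ m/s²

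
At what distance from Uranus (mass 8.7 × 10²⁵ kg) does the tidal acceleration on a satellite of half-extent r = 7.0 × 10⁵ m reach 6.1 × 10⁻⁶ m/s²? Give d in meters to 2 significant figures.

2GMr/d³ = a_tidal  ⇒  d = (2GMr / a_tidal)^(1/3)
d = (2 × 6.674×10⁻¹¹ × (8.7 × 10²⁵) × (7.0 × 10⁵) / (6.1 × 10⁻⁶))^(1/3)
  = 1.1 × 10⁹ m

1.1 × 10⁹ m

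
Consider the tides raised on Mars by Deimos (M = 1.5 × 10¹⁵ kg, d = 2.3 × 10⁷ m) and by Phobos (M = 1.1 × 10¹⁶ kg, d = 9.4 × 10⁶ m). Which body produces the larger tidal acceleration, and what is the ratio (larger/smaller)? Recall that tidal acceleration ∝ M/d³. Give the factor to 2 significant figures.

Phobos, by a factor of ≈ 110

Tidal stretch scales as M/d³; compute that for each body.
Deimos: (1.5 × 10¹⁵) / (2.3 × 10⁷)³ = 1.233 × 10⁻⁷
Phobos: (1.1 × 10¹⁶) / (9.4 × 10⁶)³ = 1.324 × 10⁻⁵
Ratio (larger/smaller) = 110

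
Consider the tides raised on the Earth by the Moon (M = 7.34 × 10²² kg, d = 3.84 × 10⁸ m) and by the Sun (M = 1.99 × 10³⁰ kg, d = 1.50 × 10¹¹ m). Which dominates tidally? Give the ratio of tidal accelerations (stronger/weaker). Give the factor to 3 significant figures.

Tidal stretch scales as M/d³; compute that for each body.
The Moon: (7.34 × 10²²) / (3.84 × 10⁸)³ = 1.296 × 10⁻³
The Sun: (1.99 × 10³⁰) / (1.50 × 10¹¹)³ = 5.896 × 10⁻⁴
Ratio (larger/smaller) = 2.20

The Moon, by a factor of ≈ 2.20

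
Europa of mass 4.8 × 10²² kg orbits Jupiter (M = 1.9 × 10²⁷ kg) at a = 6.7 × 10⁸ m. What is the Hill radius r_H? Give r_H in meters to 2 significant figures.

1.4 × 10⁷ m

r_H ≈ a (m/3M)^(1/3)
    = (6.7 × 10⁸) × (4.8 × 10²² / (3 × 1.9 × 10²⁷))^(1/3)
    = 1.4 × 10⁷ m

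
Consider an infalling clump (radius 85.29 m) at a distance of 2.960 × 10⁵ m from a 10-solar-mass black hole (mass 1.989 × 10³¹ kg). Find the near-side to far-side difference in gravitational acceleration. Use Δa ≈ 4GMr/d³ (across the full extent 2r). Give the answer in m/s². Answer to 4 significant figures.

1.746 × 10⁷ m/s²

a_tidal = 4GMr/d³
        = 4 × (6.674 × 10⁻¹¹) × (1.989 × 10³¹) × (85.29) / (2.960 × 10⁵)³
        = 1.746 × 10⁷ m/s²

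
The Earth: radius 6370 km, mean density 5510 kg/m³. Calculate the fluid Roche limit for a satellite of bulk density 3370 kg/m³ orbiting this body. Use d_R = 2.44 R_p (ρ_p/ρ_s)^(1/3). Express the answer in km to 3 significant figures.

18300 km

d_R = 2.44 × 6370 km × (5510/3370)^(1/3)
    = 18300 km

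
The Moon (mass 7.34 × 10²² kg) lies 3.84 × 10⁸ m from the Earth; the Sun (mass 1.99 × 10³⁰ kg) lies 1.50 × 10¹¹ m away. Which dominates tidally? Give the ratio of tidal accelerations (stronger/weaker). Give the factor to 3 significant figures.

The tide-raising term goes as M/d³ (the gradient of a 1/d² field).
The Moon: (7.34 × 10²²) / (3.84 × 10⁸)³ = 1.296 × 10⁻³
The Sun: (1.99 × 10³⁰) / (1.50 × 10¹¹)³ = 5.896 × 10⁻⁴
Ratio (larger/smaller) = 2.20

The Moon, by a factor of ≈ 2.20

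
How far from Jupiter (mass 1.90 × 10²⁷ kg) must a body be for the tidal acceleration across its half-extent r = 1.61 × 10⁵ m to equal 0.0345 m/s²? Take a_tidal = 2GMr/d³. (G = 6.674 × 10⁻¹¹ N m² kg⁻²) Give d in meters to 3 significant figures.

2GMr/d³ = a_tidal  ⇒  d = (2GMr / a_tidal)^(1/3)
d = (2 × 6.674×10⁻¹¹ × (1.90 × 10²⁷) × (1.61 × 10⁵) / (0.0345))^(1/3)
  = 1.06 × 10⁸ m

1.06 × 10⁸ m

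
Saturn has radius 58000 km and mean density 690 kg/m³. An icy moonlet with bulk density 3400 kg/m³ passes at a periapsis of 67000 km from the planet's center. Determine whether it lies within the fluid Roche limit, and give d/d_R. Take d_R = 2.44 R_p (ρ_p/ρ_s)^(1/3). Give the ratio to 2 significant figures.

d_R = 2.44 × (58000 km) × (690/3400)^(1/3) = 83170 km
d/d_R = (67000) / (83170) = 0.81
Since d/d_R < 1, the body is inside the Roche limit.

inside; d/d_R ≈ 0.81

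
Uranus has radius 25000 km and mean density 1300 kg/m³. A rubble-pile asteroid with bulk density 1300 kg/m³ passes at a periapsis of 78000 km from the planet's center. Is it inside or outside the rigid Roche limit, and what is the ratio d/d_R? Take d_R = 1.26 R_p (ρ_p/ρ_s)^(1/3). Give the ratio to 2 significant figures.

d_R = 1.26 × (25000 km) × (1300/1300)^(1/3) = 31500 km
d/d_R = (78000) / (31500) = 2.5
Since d/d_R > 1, the body is outside the Roche limit.

outside; d/d_R ≈ 2.5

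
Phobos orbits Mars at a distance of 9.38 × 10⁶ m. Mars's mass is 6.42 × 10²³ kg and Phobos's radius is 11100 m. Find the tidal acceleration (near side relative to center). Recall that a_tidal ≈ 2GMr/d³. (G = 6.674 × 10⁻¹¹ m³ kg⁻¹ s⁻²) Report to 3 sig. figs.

1.15 × 10⁻³ m/s²

Δa = 2GMr/d³
   = 2 × (6.674 × 10⁻¹¹) × (6.42 × 10²³) × (11100) / (9.38 × 10⁶)³
   = 1.15 × 10⁻³ m/s²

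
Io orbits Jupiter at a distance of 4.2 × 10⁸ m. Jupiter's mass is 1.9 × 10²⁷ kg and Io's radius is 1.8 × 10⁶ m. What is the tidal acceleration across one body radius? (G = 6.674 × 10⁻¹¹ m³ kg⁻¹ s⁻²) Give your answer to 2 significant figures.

a_tidal = 2GMr/d³
        = 2 × (6.674 × 10⁻¹¹) × (1.9 × 10²⁷) × (1.8 × 10⁶) / (4.2 × 10⁸)³
        = 6.2 × 10⁻³ m/s²

6.2 × 10⁻³ m/s²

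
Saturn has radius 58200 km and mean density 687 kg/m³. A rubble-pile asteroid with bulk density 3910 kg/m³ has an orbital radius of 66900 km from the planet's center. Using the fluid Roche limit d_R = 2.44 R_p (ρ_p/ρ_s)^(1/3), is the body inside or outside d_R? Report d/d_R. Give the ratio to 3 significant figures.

d_R = 2.44 × (58200 km) × (687/3910)^(1/3) = 79540 km
d/d_R = (66900) / (79540) = 0.841
Since d/d_R < 1, the body is inside the Roche limit.

inside; d/d_R ≈ 0.841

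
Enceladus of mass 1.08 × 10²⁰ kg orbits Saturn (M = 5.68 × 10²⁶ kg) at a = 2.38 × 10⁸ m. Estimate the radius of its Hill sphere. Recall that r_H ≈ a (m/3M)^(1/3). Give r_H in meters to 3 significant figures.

r_H ≈ a (m/3M)^(1/3)
    = (2.38 × 10⁸) × (1.08 × 10²⁰ / (3 × 5.68 × 10²⁶))^(1/3)
    = 9.49 × 10⁵ m

9.49 × 10⁵ m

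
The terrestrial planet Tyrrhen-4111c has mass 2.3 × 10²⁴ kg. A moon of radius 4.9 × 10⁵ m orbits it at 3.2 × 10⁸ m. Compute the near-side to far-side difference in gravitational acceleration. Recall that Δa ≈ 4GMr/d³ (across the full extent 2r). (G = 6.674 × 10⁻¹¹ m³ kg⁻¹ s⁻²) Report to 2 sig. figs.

9.2 × 10⁻⁶ m/s²

Δg = 4GMr/d³
   = 4 × (6.674 × 10⁻¹¹) × (2.3 × 10²⁴) × (4.9 × 10⁵) / (3.2 × 10⁸)³
   = 9.2 × 10⁻⁶ m/s²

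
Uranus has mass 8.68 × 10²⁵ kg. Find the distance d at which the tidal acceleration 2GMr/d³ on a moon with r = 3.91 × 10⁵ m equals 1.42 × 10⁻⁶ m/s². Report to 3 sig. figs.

2GMr/d³ = a_tidal  ⇒  d = (2GMr / a_tidal)^(1/3)
d = (2 × 6.674×10⁻¹¹ × (8.68 × 10²⁵) × (3.91 × 10⁵) / (1.42 × 10⁻⁶))^(1/3)
  = 1.47 × 10⁹ m

1.47 × 10⁹ m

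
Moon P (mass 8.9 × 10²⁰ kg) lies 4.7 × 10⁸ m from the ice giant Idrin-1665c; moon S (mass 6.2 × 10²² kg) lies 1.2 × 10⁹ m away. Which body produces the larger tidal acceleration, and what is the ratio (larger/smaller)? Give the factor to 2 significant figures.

Moon S, by a factor of ≈ 4.2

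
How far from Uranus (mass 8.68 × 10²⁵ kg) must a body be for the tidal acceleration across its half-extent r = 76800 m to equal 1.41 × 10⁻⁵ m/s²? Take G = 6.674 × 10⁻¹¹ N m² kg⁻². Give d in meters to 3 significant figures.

3.98 × 10⁸ m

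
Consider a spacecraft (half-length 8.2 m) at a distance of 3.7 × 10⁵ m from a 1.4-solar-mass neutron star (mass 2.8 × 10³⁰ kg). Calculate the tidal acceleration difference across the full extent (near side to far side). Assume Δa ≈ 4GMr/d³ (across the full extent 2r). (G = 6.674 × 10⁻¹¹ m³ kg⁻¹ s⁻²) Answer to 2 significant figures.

1.2 × 10⁵ m/s²

Δa = 4GMr/d³
   = 4 × (6.674 × 10⁻¹¹) × (2.8 × 10³⁰) × (8.2) / (3.7 × 10⁵)³
   = 1.2 × 10⁵ m/s²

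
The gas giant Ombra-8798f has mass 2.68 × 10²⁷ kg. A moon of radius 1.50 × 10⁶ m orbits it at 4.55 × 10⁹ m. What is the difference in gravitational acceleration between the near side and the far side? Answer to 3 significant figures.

1.14 × 10⁻⁵ m/s²

Δa = 4GMr/d³
   = 4 × (6.674 × 10⁻¹¹) × (2.68 × 10²⁷) × (1.50 × 10⁶) / (4.55 × 10⁹)³
   = 1.14 × 10⁻⁵ m/s²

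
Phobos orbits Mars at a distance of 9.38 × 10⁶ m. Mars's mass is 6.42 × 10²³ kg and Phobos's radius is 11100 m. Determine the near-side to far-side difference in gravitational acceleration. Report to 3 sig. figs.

2.31 × 10⁻³ m/s²

Near-to-far spans 2r, so the tidal difference is twice the near-to-center value: 4GMr/d³.
Δg = 4GMr/d³
   = 4 × (6.674 × 10⁻¹¹) × (6.42 × 10²³) × (11100) / (9.38 × 10⁶)³
   = 2.31 × 10⁻³ m/s²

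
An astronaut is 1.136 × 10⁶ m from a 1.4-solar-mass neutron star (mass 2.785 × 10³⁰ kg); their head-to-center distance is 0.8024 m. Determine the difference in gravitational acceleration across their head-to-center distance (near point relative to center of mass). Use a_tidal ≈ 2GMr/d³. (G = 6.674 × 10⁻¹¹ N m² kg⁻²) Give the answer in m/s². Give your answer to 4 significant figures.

Δa = 2GMr/d³
   = 2 × (6.674 × 10⁻¹¹) × (2.785 × 10³⁰) × (0.8024) / (1.136 × 10⁶)³
   = 2.035 × 10² m/s²

2.035 × 10² m/s²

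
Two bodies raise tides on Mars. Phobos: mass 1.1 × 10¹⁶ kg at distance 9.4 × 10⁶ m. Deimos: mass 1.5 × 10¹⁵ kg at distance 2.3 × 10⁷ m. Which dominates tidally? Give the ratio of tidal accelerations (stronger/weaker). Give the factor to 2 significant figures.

The tide-raising term goes as M/d³ (the gradient of a 1/d² field).
Phobos: (1.1 × 10¹⁶) / (9.4 × 10⁶)³ = 1.324 × 10⁻⁵
Deimos: (1.5 × 10¹⁵) / (2.3 × 10⁷)³ = 1.233 × 10⁻⁷
Ratio (larger/smaller) = 110

Phobos, by a factor of ≈ 110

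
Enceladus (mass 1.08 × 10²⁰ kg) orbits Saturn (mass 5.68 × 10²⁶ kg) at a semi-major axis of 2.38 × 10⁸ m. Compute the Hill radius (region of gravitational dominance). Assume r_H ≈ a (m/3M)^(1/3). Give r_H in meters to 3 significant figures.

9.49 × 10⁵ m

r_H ≈ a (m/3M)^(1/3)
    = (2.38 × 10⁸) × (1.08 × 10²⁰ / (3 × 5.68 × 10²⁶))^(1/3)
    = 9.49 × 10⁵ m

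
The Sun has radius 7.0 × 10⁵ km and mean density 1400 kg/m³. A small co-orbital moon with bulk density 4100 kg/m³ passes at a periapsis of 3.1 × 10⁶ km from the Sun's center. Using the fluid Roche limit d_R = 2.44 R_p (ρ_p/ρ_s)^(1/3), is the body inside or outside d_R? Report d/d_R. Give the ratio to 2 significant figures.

outside; d/d_R ≈ 2.6

d_R = 2.44 × (7.0 × 10⁵ km) × (1400/4100)^(1/3) = 1.194 × 10⁶ km
d/d_R = (3.1 × 10⁶) / (1.194 × 10⁶) = 2.6
Since d/d_R > 1, the body is outside the Roche limit.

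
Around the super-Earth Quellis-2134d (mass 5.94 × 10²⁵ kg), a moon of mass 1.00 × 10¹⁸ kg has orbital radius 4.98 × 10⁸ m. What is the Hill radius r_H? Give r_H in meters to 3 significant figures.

r_H ≈ a (m/3M)^(1/3)
    = (4.98 × 10⁸) × (1.00 × 10¹⁸ / (3 × 5.94 × 10²⁵))^(1/3)
    = 8.85 × 10⁵ m

8.85 × 10⁵ m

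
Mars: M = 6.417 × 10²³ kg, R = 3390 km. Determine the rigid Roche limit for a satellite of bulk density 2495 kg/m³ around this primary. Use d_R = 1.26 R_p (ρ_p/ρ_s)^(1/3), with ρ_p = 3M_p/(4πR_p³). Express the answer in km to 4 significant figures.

ρ_p = 3M_p/(4πR_p³) = 3 × (6.417 × 10²³) / (4π × (3.390 × 10⁶ m)³) = 3932 kg/m³
d_R = 1.26 × 3390 km × (3932/2495)^(1/3)
    = 4971 km

4971 km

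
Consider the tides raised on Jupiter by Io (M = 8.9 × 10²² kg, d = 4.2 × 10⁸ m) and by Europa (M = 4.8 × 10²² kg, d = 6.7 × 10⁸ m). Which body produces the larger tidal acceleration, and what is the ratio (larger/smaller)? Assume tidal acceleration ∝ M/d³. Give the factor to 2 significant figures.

The tide-raising term goes as M/d³ (the gradient of a 1/d² field).
Io: (8.9 × 10²²) / (4.2 × 10⁸)³ = 1.201 × 10⁻³
Europa: (4.8 × 10²²) / (6.7 × 10⁸)³ = 1.596 × 10⁻⁴
Ratio (larger/smaller) = 7.5

Io, by a factor of ≈ 7.5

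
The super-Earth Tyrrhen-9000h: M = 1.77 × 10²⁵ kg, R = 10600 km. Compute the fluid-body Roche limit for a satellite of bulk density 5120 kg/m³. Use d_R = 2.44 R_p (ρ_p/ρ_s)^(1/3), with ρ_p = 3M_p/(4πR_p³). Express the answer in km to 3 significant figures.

ρ_p = 3M_p/(4πR_p³) = 3 × (1.77 × 10²⁵) / (4π × (1.06 × 10⁷ m)³) = 3550 kg/m³
d_R = 2.44 × 10600 km × (3550/5120)^(1/3)
    = 22900 km

22900 km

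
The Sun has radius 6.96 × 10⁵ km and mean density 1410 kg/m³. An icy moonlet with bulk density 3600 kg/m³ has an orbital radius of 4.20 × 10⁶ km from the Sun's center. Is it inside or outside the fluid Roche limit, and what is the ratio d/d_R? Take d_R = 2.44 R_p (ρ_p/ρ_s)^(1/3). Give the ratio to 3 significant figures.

outside; d/d_R ≈ 3.38

d_R = 2.44 × (6.96 × 10⁵ km) × (1410/3600)^(1/3) = 1.243 × 10⁶ km
d/d_R = (4.20 × 10⁶) / (1.243 × 10⁶) = 3.38
Since d/d_R > 1, the body is outside the Roche limit.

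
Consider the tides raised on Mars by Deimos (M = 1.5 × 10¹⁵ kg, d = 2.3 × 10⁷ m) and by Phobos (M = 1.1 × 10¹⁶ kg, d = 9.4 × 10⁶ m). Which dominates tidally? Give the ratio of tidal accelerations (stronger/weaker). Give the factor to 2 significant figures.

Phobos, by a factor of ≈ 110

Compare M/d³ for the two perturbers:
Deimos: (1.5 × 10¹⁵) / (2.3 × 10⁷)³ = 1.233 × 10⁻⁷
Phobos: (1.1 × 10¹⁶) / (9.4 × 10⁶)³ = 1.324 × 10⁻⁵
Ratio (larger/smaller) = 110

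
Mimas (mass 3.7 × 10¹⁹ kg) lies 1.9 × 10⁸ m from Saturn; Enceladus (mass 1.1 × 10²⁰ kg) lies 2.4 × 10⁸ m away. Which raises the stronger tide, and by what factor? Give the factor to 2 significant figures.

Enceladus, by a factor of ≈ 1.5

Tidal stretch scales as M/d³; compute that for each body.
Mimas: (3.7 × 10¹⁹) / (1.9 × 10⁸)³ = 5.394 × 10⁻⁶
Enceladus: (1.1 × 10²⁰) / (2.4 × 10⁸)³ = 7.957 × 10⁻⁶
Ratio (larger/smaller) = 1.5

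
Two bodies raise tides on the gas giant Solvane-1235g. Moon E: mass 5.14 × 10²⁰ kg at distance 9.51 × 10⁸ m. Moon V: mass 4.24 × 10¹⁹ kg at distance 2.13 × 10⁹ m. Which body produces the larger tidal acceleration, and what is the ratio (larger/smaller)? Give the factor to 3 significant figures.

The tide-raising term goes as M/d³ (the gradient of a 1/d² field).
Moon E: (5.14 × 10²⁰) / (9.51 × 10⁸)³ = 5.976 × 10⁻⁷
Moon V: (4.24 × 10¹⁹) / (2.13 × 10⁹)³ = 4.388 × 10⁻⁹
Ratio (larger/smaller) = 136

Moon E, by a factor of ≈ 136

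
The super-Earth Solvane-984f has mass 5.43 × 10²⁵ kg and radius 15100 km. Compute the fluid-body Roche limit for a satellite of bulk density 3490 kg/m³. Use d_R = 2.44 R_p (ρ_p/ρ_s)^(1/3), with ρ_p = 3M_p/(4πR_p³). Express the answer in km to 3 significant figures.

ρ_p = 3M_p/(4πR_p³) = 3 × (5.43 × 10²⁵) / (4π × (1.51 × 10⁷ m)³) = 3770 kg/m³
d_R = 2.44 × 15100 km × (3770/3490)^(1/3)
    = 37800 km

37800 km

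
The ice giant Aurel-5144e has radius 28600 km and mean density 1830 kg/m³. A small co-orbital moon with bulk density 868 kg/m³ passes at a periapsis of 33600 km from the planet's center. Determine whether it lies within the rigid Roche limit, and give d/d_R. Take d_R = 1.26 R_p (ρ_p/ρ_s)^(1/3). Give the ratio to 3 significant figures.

inside; d/d_R ≈ 0.727

d_R = 1.26 × (28600 km) × (1830/868)^(1/3) = 46210 km
d/d_R = (33600) / (46210) = 0.727
Since d/d_R < 1, the body is inside the Roche limit.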